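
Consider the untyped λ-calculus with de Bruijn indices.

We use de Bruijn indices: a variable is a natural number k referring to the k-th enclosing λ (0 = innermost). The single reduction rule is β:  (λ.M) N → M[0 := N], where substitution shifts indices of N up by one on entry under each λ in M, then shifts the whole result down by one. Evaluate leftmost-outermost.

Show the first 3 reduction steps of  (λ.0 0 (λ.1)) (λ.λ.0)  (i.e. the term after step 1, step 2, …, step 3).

  start: (λ.0 0 (λ.1)) (λ.λ.0)
  →1  (λ.λ.0) (λ.λ.0) (λ.λ.λ.0)
  →2  (λ.0) (λ.λ.λ.0)
  →3  λ.λ.λ.0

Answer: after 3 steps: λ.λ.λ.0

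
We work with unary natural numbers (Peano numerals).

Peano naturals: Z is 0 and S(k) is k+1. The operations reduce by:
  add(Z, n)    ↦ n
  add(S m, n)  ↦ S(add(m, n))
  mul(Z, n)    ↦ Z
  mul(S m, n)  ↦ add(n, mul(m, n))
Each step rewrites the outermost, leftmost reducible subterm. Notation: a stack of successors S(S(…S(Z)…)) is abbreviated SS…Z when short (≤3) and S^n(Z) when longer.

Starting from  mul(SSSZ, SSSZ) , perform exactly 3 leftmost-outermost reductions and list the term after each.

Answer: after 3 steps: S(S(add(SZ, mul(SSZ, SSSZ))))

Working:
  start: mul(SSSZ, SSSZ)
  →1  add(SSSZ, mul(SSZ, SSSZ))
  →2  S(add(SSZ, mul(SSZ, SSSZ)))
  →3  S(S(add(SZ, mul(SSZ, SSSZ))))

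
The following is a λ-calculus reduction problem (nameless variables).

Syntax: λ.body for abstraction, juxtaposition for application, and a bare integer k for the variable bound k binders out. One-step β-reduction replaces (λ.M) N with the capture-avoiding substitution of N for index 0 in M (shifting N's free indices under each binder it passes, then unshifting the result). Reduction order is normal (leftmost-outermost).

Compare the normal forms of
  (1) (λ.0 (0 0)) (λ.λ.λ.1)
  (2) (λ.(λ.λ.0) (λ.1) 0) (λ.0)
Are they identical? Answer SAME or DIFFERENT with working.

Term A:
  start: (λ.0 (0 0)) (λ.λ.λ.1)
  →1  (λ.λ.λ.1) ((λ.λ.λ.1) (λ.λ.λ.1))
  →2  λ.λ.1

Term B:
  start: (λ.(λ.λ.0) (λ.1) 0) (λ.0)
  →1  (λ.λ.0) (λ.λ.0) (λ.0)
  →2  (λ.0) (λ.0)
  →3  λ.0

Answer: DIFFERENT — A ⇓ λ.λ.1, B ⇓ λ.0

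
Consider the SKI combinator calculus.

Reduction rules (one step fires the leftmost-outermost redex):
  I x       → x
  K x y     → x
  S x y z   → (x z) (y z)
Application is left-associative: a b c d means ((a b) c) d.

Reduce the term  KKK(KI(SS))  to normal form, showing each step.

Answer: normal form = KI  (in 2 steps)

Reduction:
  start: KKK(KI(SS))
  step 1: K(KI(SS))
  step 2: KI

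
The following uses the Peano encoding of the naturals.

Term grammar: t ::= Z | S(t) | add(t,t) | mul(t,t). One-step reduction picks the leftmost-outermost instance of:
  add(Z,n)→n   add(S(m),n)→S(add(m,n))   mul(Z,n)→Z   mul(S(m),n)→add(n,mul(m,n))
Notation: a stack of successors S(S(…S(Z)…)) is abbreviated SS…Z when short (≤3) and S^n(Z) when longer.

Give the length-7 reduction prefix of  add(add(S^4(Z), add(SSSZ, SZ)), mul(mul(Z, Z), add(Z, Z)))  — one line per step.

  start: add(add(S^4(Z), add(SSSZ, SZ)), mul(mul(Z, Z), add(Z, Z)))
  →1  add(S(add(SSSZ, add(SSSZ, SZ))), mul(mul(Z, Z), add(Z, Z)))
  →2  S(add(add(SSSZ, add(SSSZ, SZ)), mul(mul(Z, Z), add(Z, Z))))
  →3  S(add(S(add(SSZ, add(SSSZ, SZ))), mul(mul(Z, Z), add(Z, Z))))
  →4  S(S(add(add(SSZ, add(SSSZ, SZ)), mul(mul(Z, Z), add(Z, Z)))))
  →5  S(S(add(S(add(SZ, add(SSSZ, SZ))), mul(mul(Z, Z), add(Z, Z)))))
  →6  S(S(S(add(add(SZ, add(SSSZ, SZ)), mul(mul(Z, Z), add(Z, Z))))))
  →7  S(S(S(add(S(add(Z, add(SSSZ, SZ))), mul(mul(Z, Z), add(Z, Z))))))

Answer: after 7 steps: S(S(S(add(S(add(Z, add(SSSZ, SZ))), mul(mul(Z, Z), add(Z, Z))))))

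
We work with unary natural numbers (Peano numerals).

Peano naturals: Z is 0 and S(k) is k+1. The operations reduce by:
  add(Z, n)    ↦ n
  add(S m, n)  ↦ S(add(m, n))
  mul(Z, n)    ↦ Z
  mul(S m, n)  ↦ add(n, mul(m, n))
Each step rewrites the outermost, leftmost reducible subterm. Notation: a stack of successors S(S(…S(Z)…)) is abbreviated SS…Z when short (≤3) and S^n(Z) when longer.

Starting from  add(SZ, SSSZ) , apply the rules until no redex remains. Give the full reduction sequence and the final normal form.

  start: add(SZ, SSSZ)
  [1] S(add(Z, SSSZ))
  [2] S^4(Z)

Answer: normal form = S^4(Z)  (in 2 steps)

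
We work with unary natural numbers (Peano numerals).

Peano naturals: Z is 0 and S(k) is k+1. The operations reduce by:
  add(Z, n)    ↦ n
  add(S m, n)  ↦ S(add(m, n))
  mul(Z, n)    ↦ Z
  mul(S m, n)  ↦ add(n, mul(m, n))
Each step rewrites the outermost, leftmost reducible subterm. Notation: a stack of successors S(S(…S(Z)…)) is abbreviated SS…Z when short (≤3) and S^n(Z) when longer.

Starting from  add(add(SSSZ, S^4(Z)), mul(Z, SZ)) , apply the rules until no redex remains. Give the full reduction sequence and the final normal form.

  start: add(add(SSSZ, S^4(Z)), mul(Z, SZ))
  →1  add(S(add(SSZ, S^4(Z))), mul(Z, SZ))
  →2  S(add(add(SSZ, S^4(Z)), mul(Z, SZ)))
  →3  S(add(S(add(SZ, S^4(Z))), mul(Z, SZ)))
  →4  S(S(add(add(SZ, S^4(Z)), mul(Z, SZ))))
  →5  S(S(add(S(add(Z, S^4(Z))), mul(Z, SZ))))
  →6  S(S(S(add(add(Z, S^4(Z)), mul(Z, SZ)))))
  →7  S(S(S(add(S^4(Z), mul(Z, SZ)))))
  →8  S(S(S(S(add(SSSZ, mul(Z, SZ))))))
  →9  S(S(S(S(S(add(SSZ, mul(Z, SZ)))))))
  →10  S(S(S(S(S(S(add(SZ, mul(Z, SZ))))))))
  →11  S(S(S(S(S(S(S(add(Z, mul(Z, SZ)))))))))
  →12  S(S(S(S(S(S(S(mul(Z, SZ))))))))
  →13  S^7(Z)

Answer: normal form = S^7(Z)  (in 13 steps)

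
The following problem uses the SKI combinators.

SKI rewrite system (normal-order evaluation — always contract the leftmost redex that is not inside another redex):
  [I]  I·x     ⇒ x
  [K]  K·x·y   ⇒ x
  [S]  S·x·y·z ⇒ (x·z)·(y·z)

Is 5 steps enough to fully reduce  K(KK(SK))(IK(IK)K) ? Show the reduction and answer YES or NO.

Answer: YES — reaches normal form K in 2 ≤ 5 steps

Derivation:
  start: K(KK(SK))(IK(IK)K)
  [1] KK(SK)
  [2] K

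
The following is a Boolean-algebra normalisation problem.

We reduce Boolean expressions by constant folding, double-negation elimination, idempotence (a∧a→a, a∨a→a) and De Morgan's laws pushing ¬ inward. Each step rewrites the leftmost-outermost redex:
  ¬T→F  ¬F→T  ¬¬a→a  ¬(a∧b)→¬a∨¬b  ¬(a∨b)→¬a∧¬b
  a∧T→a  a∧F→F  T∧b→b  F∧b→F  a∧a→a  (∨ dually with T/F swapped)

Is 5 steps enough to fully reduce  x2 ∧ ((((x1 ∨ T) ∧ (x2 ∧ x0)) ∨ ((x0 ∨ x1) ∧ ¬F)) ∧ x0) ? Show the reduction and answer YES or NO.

  start: x2 ∧ ((((x1 ∨ T) ∧ (x2 ∧ x0)) ∨ ((x0 ∨ x1) ∧ ¬F)) ∧ x0)
  →1  x2 ∧ (((T ∧ (x2 ∧ x0)) ∨ ((x0 ∨ x1) ∧ ¬F)) ∧ x0)
  →2  x2 ∧ (((x2 ∧ x0) ∨ ((x0 ∨ x1) ∧ ¬F)) ∧ x0)
  →3  x2 ∧ (((x2 ∧ x0) ∨ ((x0 ∨ x1) ∧ T)) ∧ x0)
  →4  x2 ∧ (((x2 ∧ x0) ∨ (x0 ∨ x1)) ∧ x0)

Answer: YES — reaches normal form x2 ∧ (((x2 ∧ x0) ∨ (x0 ∨ x1)) ∧ x0) in 4 ≤ 5 steps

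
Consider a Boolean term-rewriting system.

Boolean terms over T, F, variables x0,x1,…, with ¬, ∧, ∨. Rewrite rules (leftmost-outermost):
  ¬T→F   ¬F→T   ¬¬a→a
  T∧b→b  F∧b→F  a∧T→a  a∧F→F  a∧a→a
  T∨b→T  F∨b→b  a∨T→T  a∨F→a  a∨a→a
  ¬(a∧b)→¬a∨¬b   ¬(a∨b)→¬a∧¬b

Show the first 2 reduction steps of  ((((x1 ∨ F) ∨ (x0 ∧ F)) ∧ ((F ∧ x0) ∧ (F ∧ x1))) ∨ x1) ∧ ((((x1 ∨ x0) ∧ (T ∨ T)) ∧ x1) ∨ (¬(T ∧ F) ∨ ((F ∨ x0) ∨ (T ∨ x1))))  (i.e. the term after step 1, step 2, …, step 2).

Answer: after 2 steps: (((x1 ∨ F) ∧ ((F ∧ x0) ∧ (F ∧ x1))) ∨ x1) ∧ ((((x1 ∨ x0) ∧ (T ∨ T)) ∧ x1) ∨ (¬(T ∧ F) ∨ ((F ∨ x0) ∨ (T ∨ x1))))

Reduction:
  start: ((((x1 ∨ F) ∨ (x0 ∧ F)) ∧ ((F ∧ x0) ∧ (F ∧ x1))) ∨ x1) ∧ ((((x1 ∨ x0) ∧ (T ∨ T)) ∧ x1) ∨ (¬(T ∧ F) ∨ ((F ∨ x0) ∨ (T ∨ x1))))
  step 1: (((x1 ∨ (x0 ∧ F)) ∧ ((F ∧ x0) ∧ (F ∧ x1))) ∨ x1) ∧ ((((x1 ∨ x0) ∧ (T ∨ T)) ∧ x1) ∨ (¬(T ∧ F) ∨ ((F ∨ x0) ∨ (T ∨ x1))))
  step 2: (((x1 ∨ F) ∧ ((F ∧ x0) ∧ (F ∧ x1))) ∨ x1) ∧ ((((x1 ∨ x0) ∧ (T ∨ T)) ∧ x1) ∨ (¬(T ∧ F) ∨ ((F ∨ x0) ∨ (T ∨ x1))))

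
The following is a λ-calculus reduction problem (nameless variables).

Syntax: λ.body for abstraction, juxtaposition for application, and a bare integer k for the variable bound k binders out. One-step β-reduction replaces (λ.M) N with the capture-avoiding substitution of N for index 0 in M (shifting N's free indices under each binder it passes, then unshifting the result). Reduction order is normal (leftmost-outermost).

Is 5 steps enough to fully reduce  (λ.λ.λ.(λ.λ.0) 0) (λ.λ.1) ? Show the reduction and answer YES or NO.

Answer: YES — reaches normal form λ.λ.λ.0 in 2 ≤ 5 steps

Derivation:
  start: (λ.λ.λ.(λ.λ.0) 0) (λ.λ.1)
  step 1: λ.λ.(λ.λ.0) 0
  step 2: λ.λ.λ.0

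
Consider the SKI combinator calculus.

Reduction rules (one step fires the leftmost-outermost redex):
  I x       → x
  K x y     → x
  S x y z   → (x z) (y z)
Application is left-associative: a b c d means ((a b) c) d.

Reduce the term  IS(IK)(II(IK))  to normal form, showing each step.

Answer: normal form = SKK  (in 5 steps)

Reduction:
  start: IS(IK)(II(IK))
  →1  S(IK)(II(IK))
  →2  SK(II(IK))
  →3  SK(I(IK))
  →4  SK(IK)
  →5  SKK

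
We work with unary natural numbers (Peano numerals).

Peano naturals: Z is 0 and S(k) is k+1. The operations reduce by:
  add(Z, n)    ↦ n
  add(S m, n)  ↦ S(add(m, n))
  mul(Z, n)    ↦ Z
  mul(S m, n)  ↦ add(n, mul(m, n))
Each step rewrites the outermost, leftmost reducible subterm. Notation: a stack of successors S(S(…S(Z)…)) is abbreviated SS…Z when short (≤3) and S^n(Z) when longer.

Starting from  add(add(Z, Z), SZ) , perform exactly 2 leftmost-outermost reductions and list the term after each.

  start: add(add(Z, Z), SZ)
  →1  add(Z, SZ)
  →2  SZ

Answer: after 2 steps: SZ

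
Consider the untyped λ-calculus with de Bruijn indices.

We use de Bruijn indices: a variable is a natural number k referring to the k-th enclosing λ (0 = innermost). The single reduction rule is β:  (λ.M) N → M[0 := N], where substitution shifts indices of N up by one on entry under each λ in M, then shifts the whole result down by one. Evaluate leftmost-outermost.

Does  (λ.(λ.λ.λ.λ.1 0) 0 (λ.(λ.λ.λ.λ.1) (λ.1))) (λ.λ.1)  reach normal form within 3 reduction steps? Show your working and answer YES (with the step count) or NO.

Answer: YES — reaches normal form λ.λ.1 0 in 3 ≤ 3 steps

Derivation:
  start: (λ.(λ.λ.λ.λ.1 0) 0 (λ.(λ.λ.λ.λ.1) (λ.1))) (λ.λ.1)
  →1  (λ.λ.λ.λ.1 0) (λ.λ.1) (λ.(λ.λ.λ.λ.1) (λ.1))
  →2  (λ.λ.λ.1 0) (λ.(λ.λ.λ.λ.1) (λ.1))
  →3  λ.λ.1 0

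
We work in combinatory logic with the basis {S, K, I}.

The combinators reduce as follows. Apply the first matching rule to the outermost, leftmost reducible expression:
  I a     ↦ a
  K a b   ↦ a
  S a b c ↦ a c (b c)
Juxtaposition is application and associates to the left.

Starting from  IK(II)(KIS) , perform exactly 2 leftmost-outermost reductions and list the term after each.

Answer: after 2 steps: II

Reduction:
  start: IK(II)(KIS)
  →1  K(II)(KIS)
  →2  II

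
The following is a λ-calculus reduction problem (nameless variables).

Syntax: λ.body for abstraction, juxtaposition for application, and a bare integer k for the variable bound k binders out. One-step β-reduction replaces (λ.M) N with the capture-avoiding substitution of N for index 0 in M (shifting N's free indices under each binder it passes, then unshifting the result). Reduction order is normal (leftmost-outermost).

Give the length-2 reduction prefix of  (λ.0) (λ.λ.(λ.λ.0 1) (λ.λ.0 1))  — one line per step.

Answer: after 2 steps: λ.λ.λ.0 (λ.λ.0 1)

Working:
  start: (λ.0) (λ.λ.(λ.λ.0 1) (λ.λ.0 1))
  step 1: λ.λ.(λ.λ.0 1) (λ.λ.0 1)
  step 2: λ.λ.λ.0 (λ.λ.0 1)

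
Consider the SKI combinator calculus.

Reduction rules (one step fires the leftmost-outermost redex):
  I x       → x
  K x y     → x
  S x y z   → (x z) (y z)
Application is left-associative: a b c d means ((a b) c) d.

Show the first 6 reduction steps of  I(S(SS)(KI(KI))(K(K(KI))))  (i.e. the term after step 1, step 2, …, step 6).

Answer: after 6 steps: S(K(K(KI)))(K(KI))

Reduction:
  start: I(S(SS)(KI(KI))(K(K(KI))))
  step 1: S(SS)(KI(KI))(K(K(KI)))
  step 2: SS(K(K(KI)))(KI(KI)(K(K(KI))))
  step 3: S(KI(KI)(K(K(KI))))(K(K(KI))(KI(KI)(K(K(KI)))))
  step 4: S(I(K(K(KI))))(K(K(KI))(KI(KI)(K(K(KI)))))
  step 5: S(K(K(KI)))(K(K(KI))(KI(KI)(K(K(KI)))))
  step 6: S(K(K(KI)))(K(KI))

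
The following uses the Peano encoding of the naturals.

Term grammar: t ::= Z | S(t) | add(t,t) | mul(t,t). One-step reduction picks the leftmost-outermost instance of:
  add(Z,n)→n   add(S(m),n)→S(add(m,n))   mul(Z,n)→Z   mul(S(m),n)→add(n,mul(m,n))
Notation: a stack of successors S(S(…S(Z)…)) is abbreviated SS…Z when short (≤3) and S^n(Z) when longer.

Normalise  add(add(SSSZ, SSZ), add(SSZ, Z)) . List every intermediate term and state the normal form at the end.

Answer: normal form = S^7(Z)  (in 13 steps)

Working:
  start: add(add(SSSZ, SSZ), add(SSZ, Z))
  [1] add(S(add(SSZ, SSZ)), add(SSZ, Z))
  [2] S(add(add(SSZ, SSZ), add(SSZ, Z)))
  [3] S(add(S(add(SZ, SSZ)), add(SSZ, Z)))
  [4] S(S(add(add(SZ, SSZ), add(SSZ, Z))))
  [5] S(S(add(S(add(Z, SSZ)), add(SSZ, Z))))
  [6] S(S(S(add(add(Z, SSZ), add(SSZ, Z)))))
  [7] S(S(S(add(SSZ, add(SSZ, Z)))))
  [8] S(S(S(S(add(SZ, add(SSZ, Z))))))
  [9] S(S(S(S(S(add(Z, add(SSZ, Z)))))))
  [10] S(S(S(S(S(add(SSZ, Z))))))
  [11] S(S(S(S(S(S(add(SZ, Z)))))))
  [12] S(S(S(S(S(S(S(add(Z, Z))))))))
  [13] S^7(Z)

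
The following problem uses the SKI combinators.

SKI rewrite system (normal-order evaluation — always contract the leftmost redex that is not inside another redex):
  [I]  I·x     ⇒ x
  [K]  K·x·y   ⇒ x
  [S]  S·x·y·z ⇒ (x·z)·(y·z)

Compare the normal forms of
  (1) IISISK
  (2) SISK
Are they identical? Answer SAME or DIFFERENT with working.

Term A:
  start: IISISK
  →1  ISISK
  →2  SISK
  →3  IK(SK)
  →4  K(SK)

Term B:
  start: SISK
  →1  IK(SK)
  →2  K(SK)

Answer: SAME — A ⇓ K(SK), B ⇓ K(SK)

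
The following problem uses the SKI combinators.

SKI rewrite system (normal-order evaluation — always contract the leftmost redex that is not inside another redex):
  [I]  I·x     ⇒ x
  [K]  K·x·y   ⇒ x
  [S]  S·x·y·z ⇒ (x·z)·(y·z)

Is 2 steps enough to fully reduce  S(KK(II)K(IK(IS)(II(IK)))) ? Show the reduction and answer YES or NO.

  start: S(KK(II)K(IK(IS)(II(IK))))
  step 1: S(KK(IK(IS)(II(IK))))
  step 2: SK

Answer: YES — reaches normal form SK in 2 ≤ 2 steps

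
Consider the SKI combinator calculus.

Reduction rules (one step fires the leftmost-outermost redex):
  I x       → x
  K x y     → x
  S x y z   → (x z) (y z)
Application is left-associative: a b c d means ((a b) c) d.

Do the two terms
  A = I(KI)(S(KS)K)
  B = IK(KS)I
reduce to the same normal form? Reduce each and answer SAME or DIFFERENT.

Term A:
  start: I(KI)(S(KS)K)
  step 1: KI(S(KS)K)
  step 2: I

Term B:
  start: IK(KS)I
  step 1: K(KS)I
  step 2: KS

Answer: DIFFERENT — A ⇓ I, B ⇓ KS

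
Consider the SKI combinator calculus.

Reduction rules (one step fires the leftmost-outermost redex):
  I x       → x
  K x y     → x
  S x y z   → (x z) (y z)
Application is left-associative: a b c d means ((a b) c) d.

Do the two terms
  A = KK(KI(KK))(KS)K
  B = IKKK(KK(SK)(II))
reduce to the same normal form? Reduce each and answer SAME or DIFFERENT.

Term A:
  start: KK(KI(KK))(KS)K
  [1] K(KS)K
  [2] KS

Term B:
  start: IKKK(KK(SK)(II))
  [1] KKK(KK(SK)(II))
  [2] K(KK(SK)(II))
  [3] K(K(II))
  [4] K(KI)

Answer: DIFFERENT — A ⇓ KS, B ⇓ K(KI)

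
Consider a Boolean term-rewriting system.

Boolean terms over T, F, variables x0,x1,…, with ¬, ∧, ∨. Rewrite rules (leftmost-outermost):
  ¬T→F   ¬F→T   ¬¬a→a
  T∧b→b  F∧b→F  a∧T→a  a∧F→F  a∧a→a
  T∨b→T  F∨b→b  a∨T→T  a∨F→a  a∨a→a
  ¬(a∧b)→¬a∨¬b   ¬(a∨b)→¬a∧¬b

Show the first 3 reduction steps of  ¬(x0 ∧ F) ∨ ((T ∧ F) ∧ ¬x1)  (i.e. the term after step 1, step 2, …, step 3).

  start: ¬(x0 ∧ F) ∨ ((T ∧ F) ∧ ¬x1)
  step 1: (¬x0 ∨ ¬F) ∨ ((T ∧ F) ∧ ¬x1)
  step 2: (¬x0 ∨ T) ∨ ((T ∧ F) ∧ ¬x1)
  step 3: T ∨ ((T ∧ F) ∧ ¬x1)

Answer: after 3 steps: T ∨ ((T ∧ F) ∧ ¬x1)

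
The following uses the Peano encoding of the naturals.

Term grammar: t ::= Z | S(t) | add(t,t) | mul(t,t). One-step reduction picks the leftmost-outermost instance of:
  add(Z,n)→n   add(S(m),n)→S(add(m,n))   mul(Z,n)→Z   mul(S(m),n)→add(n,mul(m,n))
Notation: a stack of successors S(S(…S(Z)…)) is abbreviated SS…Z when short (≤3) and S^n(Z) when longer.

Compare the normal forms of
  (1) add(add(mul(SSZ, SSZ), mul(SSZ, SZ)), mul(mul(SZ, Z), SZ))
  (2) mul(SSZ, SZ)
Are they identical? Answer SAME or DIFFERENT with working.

Answer: DIFFERENT — A ⇓ S^6(Z), B ⇓ SSZ

Working:
Term A:
  start: add(add(mul(SSZ, SSZ), mul(SSZ, SZ)), mul(mul(SZ, Z), SZ))
  step 1: add(add(add(SSZ, mul(SZ, SSZ)), mul(SSZ, SZ)), mul(mul(SZ, Z), SZ))
  step 2: add(add(S(add(SZ, mul(SZ, SSZ))), mul(SSZ, SZ)), mul(mul(SZ, Z), SZ))
  step 3: add(S(add(add(SZ, mul(SZ, SSZ)), mul(SSZ, SZ))), mul(mul(SZ, Z), SZ))
  step 4: S(add(add(add(SZ, mul(SZ, SSZ)), mul(SSZ, SZ)), mul(mul(SZ, Z), SZ)))
  step 5: S(add(add(S(add(Z, mul(SZ, SSZ))), mul(SSZ, SZ)), mul(mul(SZ, Z), SZ)))
  step 6: S(add(S(add(add(Z, mul(SZ, SSZ)), mul(SSZ, SZ))), mul(mul(SZ, Z), SZ)))
  step 7: S(S(add(add(add(Z, mul(SZ, SSZ)), mul(SSZ, SZ)), mul(mul(SZ, Z), SZ))))
  step 8: S(S(add(add(mul(SZ, SSZ), mul(SSZ, SZ)), mul(mul(SZ, Z), SZ))))
  step 9: S(S(add(add(add(SSZ, mul(Z, SSZ)), mul(SSZ, SZ)), mul(mul(SZ, Z), SZ))))
  step 10: S(S(add(add(S(add(SZ, mul(Z, SSZ))), mul(SSZ, SZ)), mul(mul(SZ, Z), SZ))))
  step 11: S(S(add(S(add(add(SZ, mul(Z, SSZ)), mul(SSZ, SZ))), mul(mul(SZ, Z), SZ))))
  step 12: S(S(S(add(add(add(SZ, mul(Z, SSZ)), mul(SSZ, SZ)), mul(mul(SZ, Z), SZ)))))
  step 13: S(S(S(add(add(S(add(Z, mul(Z, SSZ))), mul(SSZ, SZ)), mul(mul(SZ, Z), SZ)))))
  step 14: S(S(S(add(S(add(add(Z, mul(Z, SSZ)), mul(SSZ, SZ))), mul(mul(SZ, Z), SZ)))))
  step 15: S(S(S(S(add(add(add(Z, mul(Z, SSZ)), mul(SSZ, SZ)), mul(mul(SZ, Z), SZ))))))
  step 16: S(S(S(S(add(add(mul(Z, SSZ), mul(SSZ, SZ)), mul(mul(SZ, Z), SZ))))))
  step 17: S(S(S(S(add(add(Z, mul(SSZ, SZ)), mul(mul(SZ, Z), SZ))))))
  step 18: S(S(S(S(add(mul(SSZ, SZ), mul(mul(SZ, Z), SZ))))))
  step 19: S(S(S(S(add(add(SZ, mul(SZ, SZ)), mul(mul(SZ, Z), SZ))))))
  step 20: S(S(S(S(add(S(add(Z, mul(SZ, SZ))), mul(mul(SZ, Z), SZ))))))
  step 21: S(S(S(S(S(add(add(Z, mul(SZ, SZ)), mul(mul(SZ, Z), SZ)))))))
  step 22: S(S(S(S(S(add(mul(SZ, SZ), mul(mul(SZ, Z), SZ)))))))
  step 23: S(S(S(S(S(add(add(SZ, mul(Z, SZ)), mul(mul(SZ, Z), SZ)))))))
  step 24: S(S(S(S(S(add(S(add(Z, mul(Z, SZ))), mul(mul(SZ, Z), SZ)))))))
  step 25: S(S(S(S(S(S(add(add(Z, mul(Z, SZ)), mul(mul(SZ, Z), SZ))))))))
  step 26: S(S(S(S(S(S(add(mul(Z, SZ), mul(mul(SZ, Z), SZ))))))))
  step 27: S(S(S(S(S(S(add(Z, mul(mul(SZ, Z), SZ))))))))
  step 28: S(S(S(S(S(S(mul(mul(SZ, Z), SZ)))))))
  step 29: S(S(S(S(S(S(mul(add(Z, mul(Z, Z)), SZ)))))))
  step 30: S(S(S(S(S(S(mul(mul(Z, Z), SZ)))))))
  step 31: S(S(S(S(S(S(mul(Z, SZ)))))))
  step 32: S^6(Z)

Term B:
  start: mul(SSZ, SZ)
  step 1: add(SZ, mul(SZ, SZ))
  step 2: S(add(Z, mul(SZ, SZ)))
  step 3: S(mul(SZ, SZ))
  step 4: S(add(SZ, mul(Z, SZ)))
  step 5: S(S(add(Z, mul(Z, SZ))))
  step 6: S(S(mul(Z, SZ)))
  step 7: SSZ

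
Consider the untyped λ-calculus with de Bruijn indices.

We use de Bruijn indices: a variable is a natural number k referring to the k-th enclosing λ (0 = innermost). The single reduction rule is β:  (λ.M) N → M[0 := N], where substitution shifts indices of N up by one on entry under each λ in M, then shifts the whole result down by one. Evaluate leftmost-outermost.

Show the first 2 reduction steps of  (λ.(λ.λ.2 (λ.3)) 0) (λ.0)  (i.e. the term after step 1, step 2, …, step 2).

Answer: after 2 steps: λ.(λ.0) (λ.λ.0)

Derivation:
  start: (λ.(λ.λ.2 (λ.3)) 0) (λ.0)
  [1] (λ.λ.(λ.0) (λ.λ.0)) (λ.0)
  [2] λ.(λ.0) (λ.λ.0)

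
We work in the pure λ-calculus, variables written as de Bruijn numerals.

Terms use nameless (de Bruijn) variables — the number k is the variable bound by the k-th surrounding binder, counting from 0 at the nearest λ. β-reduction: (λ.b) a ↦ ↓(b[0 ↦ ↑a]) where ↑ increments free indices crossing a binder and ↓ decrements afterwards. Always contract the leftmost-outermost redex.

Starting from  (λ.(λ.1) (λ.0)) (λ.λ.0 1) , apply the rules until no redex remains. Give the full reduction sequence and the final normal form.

Answer: normal form = λ.λ.0 1  (in 2 steps)

Working:
  start: (λ.(λ.1) (λ.0)) (λ.λ.0 1)
  →1  (λ.λ.λ.0 1) (λ.0)
  →2  λ.λ.0 1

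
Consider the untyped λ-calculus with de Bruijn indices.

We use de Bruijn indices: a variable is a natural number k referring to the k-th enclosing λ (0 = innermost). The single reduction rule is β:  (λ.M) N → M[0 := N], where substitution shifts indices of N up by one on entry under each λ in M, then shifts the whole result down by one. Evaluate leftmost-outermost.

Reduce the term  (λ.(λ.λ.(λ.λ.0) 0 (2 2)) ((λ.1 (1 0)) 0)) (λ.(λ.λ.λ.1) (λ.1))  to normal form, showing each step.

  start: (λ.(λ.λ.(λ.λ.0) 0 (2 2)) ((λ.1 (1 0)) 0)) (λ.(λ.λ.λ.1) (λ.1))
  →1  (λ.λ.(λ.λ.0) 0 ((λ.(λ.λ.λ.1) (λ.1)) (λ.(λ.λ.λ.1) (λ.1)))) ((λ.(λ.(λ.λ.λ.1) (λ.1)) ((λ.(λ.λ.λ.1) (λ.1)) 0)) (λ.(λ.λ.λ.1) (λ.1)))
  →2  λ.(λ.λ.0) 0 ((λ.(λ.λ.λ.1) (λ.1)) (λ.(λ.λ.λ.1) (λ.1)))
  →3  λ.(λ.0) ((λ.(λ.λ.λ.1) (λ.1)) (λ.(λ.λ.λ.1) (λ.1)))
  →4  λ.(λ.(λ.λ.λ.1) (λ.1)) (λ.(λ.λ.λ.1) (λ.1))
  →5  λ.(λ.λ.λ.1) (λ.λ.(λ.λ.λ.1) (λ.1))
  →6  λ.λ.λ.1

Answer: normal form = λ.λ.λ.1  (in 6 steps)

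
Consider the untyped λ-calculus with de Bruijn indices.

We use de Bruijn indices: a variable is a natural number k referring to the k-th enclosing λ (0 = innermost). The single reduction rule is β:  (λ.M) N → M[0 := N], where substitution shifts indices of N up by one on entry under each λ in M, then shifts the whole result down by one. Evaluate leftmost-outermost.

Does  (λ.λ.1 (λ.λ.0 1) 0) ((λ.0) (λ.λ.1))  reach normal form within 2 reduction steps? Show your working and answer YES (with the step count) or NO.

  start: (λ.λ.1 (λ.λ.0 1) 0) ((λ.0) (λ.λ.1))
  [1] λ.(λ.0) (λ.λ.1) (λ.λ.0 1) 0
  [2] λ.(λ.λ.1) (λ.λ.0 1) 0

Answer: NO — after 2 steps the term is λ.(λ.λ.1) (λ.λ.0 1) 0, not yet normal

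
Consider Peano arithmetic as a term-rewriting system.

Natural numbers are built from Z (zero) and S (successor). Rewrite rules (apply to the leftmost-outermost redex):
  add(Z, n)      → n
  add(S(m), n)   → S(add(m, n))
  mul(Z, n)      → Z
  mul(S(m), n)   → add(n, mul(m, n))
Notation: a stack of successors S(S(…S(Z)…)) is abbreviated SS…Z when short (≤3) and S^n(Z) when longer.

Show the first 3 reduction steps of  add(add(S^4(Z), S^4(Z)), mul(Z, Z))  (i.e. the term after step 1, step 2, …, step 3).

Answer: after 3 steps: S(add(S(add(SSZ, S^4(Z))), mul(Z, Z)))

Working:
  start: add(add(S^4(Z), S^4(Z)), mul(Z, Z))
  →1  add(S(add(SSSZ, S^4(Z))), mul(Z, Z))
  →2  S(add(add(SSSZ, S^4(Z)), mul(Z, Z)))
  →3  S(add(S(add(SSZ, S^4(Z))), mul(Z, Z)))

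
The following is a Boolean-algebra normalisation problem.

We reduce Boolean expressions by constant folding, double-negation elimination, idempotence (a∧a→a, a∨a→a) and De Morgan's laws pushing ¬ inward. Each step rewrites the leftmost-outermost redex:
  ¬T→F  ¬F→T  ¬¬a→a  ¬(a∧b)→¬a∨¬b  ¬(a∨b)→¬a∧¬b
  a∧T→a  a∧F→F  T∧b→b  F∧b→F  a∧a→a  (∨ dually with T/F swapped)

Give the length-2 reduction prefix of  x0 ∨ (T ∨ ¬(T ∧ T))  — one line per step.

  start: x0 ∨ (T ∨ ¬(T ∧ T))
  →1  x0 ∨ T
  →2  T

Answer: after 2 steps: T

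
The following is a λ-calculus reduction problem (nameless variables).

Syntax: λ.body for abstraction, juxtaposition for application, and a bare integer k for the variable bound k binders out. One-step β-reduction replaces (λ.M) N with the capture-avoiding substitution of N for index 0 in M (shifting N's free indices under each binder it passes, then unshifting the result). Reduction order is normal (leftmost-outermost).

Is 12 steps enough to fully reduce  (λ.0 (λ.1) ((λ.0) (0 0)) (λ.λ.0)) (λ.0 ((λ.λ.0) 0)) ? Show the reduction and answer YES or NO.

Answer: NO — after 12 steps the term is (λ.0) (λ.λ.0), not yet normal

Working:
  start: (λ.0 (λ.1) ((λ.0) (0 0)) (λ.λ.0)) (λ.0 ((λ.λ.0) 0))
  step 1: (λ.0 ((λ.λ.0) 0)) (λ.λ.0 ((λ.λ.0) 0)) ((λ.0) ((λ.0 ((λ.λ.0) 0)) (λ.0 ((λ.λ.0) 0)))) (λ.λ.0)
  step 2: (λ.λ.0 ((λ.λ.0) 0)) ((λ.λ.0) (λ.λ.0 ((λ.λ.0) 0))) ((λ.0) ((λ.0 ((λ.λ.0) 0)) (λ.0 ((λ.λ.0) 0)))) (λ.λ.0)
  step 3: (λ.0 ((λ.λ.0) 0)) ((λ.0) ((λ.0 ((λ.λ.0) 0)) (λ.0 ((λ.λ.0) 0)))) (λ.λ.0)
  step 4: (λ.0) ((λ.0 ((λ.λ.0) 0)) (λ.0 ((λ.λ.0) 0))) ((λ.λ.0) ((λ.0) ((λ.0 ((λ.λ.0) 0)) (λ.0 ((λ.λ.0) 0))))) (λ.λ.0)
  step 5: (λ.0 ((λ.λ.0) 0)) (λ.0 ((λ.λ.0) 0)) ((λ.λ.0) ((λ.0) ((λ.0 ((λ.λ.0) 0)) (λ.0 ((λ.λ.0) 0))))) (λ.λ.0)
  step 6: (λ.0 ((λ.λ.0) 0)) ((λ.λ.0) (λ.0 ((λ.λ.0) 0))) ((λ.λ.0) ((λ.0) ((λ.0 ((λ.λ.0) 0)) (λ.0 ((λ.λ.0) 0))))) (λ.λ.0)
  step 7: (λ.λ.0) (λ.0 ((λ.λ.0) 0)) ((λ.λ.0) ((λ.λ.0) (λ.0 ((λ.λ.0) 0)))) ((λ.λ.0) ((λ.0) ((λ.0 ((λ.λ.0) 0)) (λ.0 ((λ.λ.0) 0))))) (λ.λ.0)
  step 8: (λ.0) ((λ.λ.0) ((λ.λ.0) (λ.0 ((λ.λ.0) 0)))) ((λ.λ.0) ((λ.0) ((λ.0 ((λ.λ.0) 0)) (λ.0 ((λ.λ.0) 0))))) (λ.λ.0)
  step 9: (λ.λ.0) ((λ.λ.0) (λ.0 ((λ.λ.0) 0))) ((λ.λ.0) ((λ.0) ((λ.0 ((λ.λ.0) 0)) (λ.0 ((λ.λ.0) 0))))) (λ.λ.0)
  step 10: (λ.0) ((λ.λ.0) ((λ.0) ((λ.0 ((λ.λ.0) 0)) (λ.0 ((λ.λ.0) 0))))) (λ.λ.0)
  step 11: (λ.λ.0) ((λ.0) ((λ.0 ((λ.λ.0) 0)) (λ.0 ((λ.λ.0) 0)))) (λ.λ.0)
  step 12: (λ.0) (λ.λ.0)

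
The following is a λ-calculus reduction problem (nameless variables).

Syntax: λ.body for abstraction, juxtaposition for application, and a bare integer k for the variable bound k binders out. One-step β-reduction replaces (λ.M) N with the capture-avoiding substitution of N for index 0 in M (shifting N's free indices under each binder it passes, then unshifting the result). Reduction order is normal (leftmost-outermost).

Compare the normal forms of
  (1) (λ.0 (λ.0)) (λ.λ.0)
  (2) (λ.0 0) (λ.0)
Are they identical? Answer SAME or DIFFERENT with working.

Term A:
  start: (λ.0 (λ.0)) (λ.λ.0)
  [1] (λ.λ.0) (λ.0)
  [2] λ.0

Term B:
  start: (λ.0 0) (λ.0)
  [1] (λ.0) (λ.0)
  [2] λ.0

Answer: SAME — A ⇓ λ.0, B ⇓ λ.0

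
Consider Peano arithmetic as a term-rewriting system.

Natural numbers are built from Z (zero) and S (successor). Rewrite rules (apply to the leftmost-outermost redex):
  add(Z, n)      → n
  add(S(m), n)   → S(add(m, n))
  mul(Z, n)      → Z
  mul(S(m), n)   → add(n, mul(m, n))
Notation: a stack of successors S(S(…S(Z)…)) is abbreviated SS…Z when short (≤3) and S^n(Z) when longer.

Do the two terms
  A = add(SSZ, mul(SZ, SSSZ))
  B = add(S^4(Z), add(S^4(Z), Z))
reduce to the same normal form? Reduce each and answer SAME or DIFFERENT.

Term A:
  start: add(SSZ, mul(SZ, SSSZ))
  step 1: S(add(SZ, mul(SZ, SSSZ)))
  step 2: S(S(add(Z, mul(SZ, SSSZ))))
  step 3: S(S(mul(SZ, SSSZ)))
  step 4: S(S(add(SSSZ, mul(Z, SSSZ))))
  step 5: S(S(S(add(SSZ, mul(Z, SSSZ)))))
  step 6: S(S(S(S(add(SZ, mul(Z, SSSZ))))))
  step 7: S(S(S(S(S(add(Z, mul(Z, SSSZ)))))))
  step 8: S(S(S(S(S(mul(Z, SSSZ))))))
  step 9: S^5(Z)

Term B:
  start: add(S^4(Z), add(S^4(Z), Z))
  step 1: S(add(SSSZ, add(S^4(Z), Z)))
  step 2: S(S(add(SSZ, add(S^4(Z), Z))))
  step 3: S(S(S(add(SZ, add(S^4(Z), Z)))))
  step 4: S(S(S(S(add(Z, add(S^4(Z), Z))))))
  step 5: S(S(S(S(add(S^4(Z), Z)))))
  step 6: S(S(S(S(S(add(SSSZ, Z))))))
  step 7: S(S(S(S(S(S(add(SSZ, Z)))))))
  step 8: S(S(S(S(S(S(S(add(SZ, Z))))))))
  step 9: S(S(S(S(S(S(S(S(add(Z, Z)))))))))
  step 10: S^8(Z)

Answer: DIFFERENT — A ⇓ S^5(Z), B ⇓ S^8(Z)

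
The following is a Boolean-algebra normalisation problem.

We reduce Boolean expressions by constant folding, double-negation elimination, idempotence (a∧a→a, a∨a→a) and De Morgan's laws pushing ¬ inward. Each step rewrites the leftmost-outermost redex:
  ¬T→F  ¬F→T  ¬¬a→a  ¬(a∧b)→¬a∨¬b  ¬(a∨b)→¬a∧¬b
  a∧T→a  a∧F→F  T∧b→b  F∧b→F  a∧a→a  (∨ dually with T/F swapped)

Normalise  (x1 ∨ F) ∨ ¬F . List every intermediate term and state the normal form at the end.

Answer: normal form = T  (in 3 steps)

Working:
  start: (x1 ∨ F) ∨ ¬F
  [1] x1 ∨ ¬F
  [2] x1 ∨ T
  [3] T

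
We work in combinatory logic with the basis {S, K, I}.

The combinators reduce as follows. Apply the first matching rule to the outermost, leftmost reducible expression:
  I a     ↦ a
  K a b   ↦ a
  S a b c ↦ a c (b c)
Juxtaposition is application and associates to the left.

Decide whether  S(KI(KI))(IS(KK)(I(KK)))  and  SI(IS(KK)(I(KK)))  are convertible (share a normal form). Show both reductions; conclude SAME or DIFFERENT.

Answer: SAME — A ⇓ SI(S(KK)(KK)), B ⇓ SI(S(KK)(KK))

Derivation:
Term A:
  start: S(KI(KI))(IS(KK)(I(KK)))
  step 1: SI(IS(KK)(I(KK)))
  step 2: SI(S(KK)(I(KK)))
  step 3: SI(S(KK)(KK))

Term B:
  start: SI(IS(KK)(I(KK)))
  step 1: SI(S(KK)(I(KK)))
  step 2: SI(S(KK)(KK))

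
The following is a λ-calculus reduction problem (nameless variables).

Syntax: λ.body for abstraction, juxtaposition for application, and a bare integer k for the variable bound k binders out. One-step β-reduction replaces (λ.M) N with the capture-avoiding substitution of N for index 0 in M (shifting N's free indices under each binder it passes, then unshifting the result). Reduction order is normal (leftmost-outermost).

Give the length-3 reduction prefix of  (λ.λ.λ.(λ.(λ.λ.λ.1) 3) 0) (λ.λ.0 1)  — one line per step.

Answer: after 3 steps: λ.λ.λ.λ.1

Derivation:
  start: (λ.λ.λ.(λ.(λ.λ.λ.1) 3) 0) (λ.λ.0 1)
  step 1: λ.λ.(λ.(λ.λ.λ.1) (λ.λ.0 1)) 0
  step 2: λ.λ.(λ.λ.λ.1) (λ.λ.0 1)
  step 3: λ.λ.λ.λ.1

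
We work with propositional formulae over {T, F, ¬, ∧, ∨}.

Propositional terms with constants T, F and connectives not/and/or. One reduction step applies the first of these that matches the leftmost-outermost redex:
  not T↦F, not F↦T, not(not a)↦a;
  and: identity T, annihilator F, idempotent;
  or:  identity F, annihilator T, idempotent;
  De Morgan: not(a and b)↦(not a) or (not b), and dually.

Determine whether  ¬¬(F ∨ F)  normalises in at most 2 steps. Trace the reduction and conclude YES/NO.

  start: ¬¬(F ∨ F)
  step 1: F ∨ F
  step 2: F

Answer: YES — reaches normal form F in 2 ≤ 2 steps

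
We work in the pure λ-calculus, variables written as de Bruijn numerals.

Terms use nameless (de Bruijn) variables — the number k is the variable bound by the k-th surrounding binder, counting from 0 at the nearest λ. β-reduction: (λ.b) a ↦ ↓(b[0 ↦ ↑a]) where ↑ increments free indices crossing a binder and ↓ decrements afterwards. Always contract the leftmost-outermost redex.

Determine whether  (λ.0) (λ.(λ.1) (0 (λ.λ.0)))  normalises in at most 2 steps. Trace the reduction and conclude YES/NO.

  start: (λ.0) (λ.(λ.1) (0 (λ.λ.0)))
  [1] λ.(λ.1) (0 (λ.λ.0))
  [2] λ.0

Answer: YES — reaches normal form λ.0 in 2 ≤ 2 steps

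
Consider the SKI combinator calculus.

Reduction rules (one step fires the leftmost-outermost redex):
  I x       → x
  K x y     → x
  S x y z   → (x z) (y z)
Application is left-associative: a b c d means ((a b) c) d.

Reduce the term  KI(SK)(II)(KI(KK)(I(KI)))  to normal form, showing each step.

  start: KI(SK)(II)(KI(KK)(I(KI)))
  step 1: I(II)(KI(KK)(I(KI)))
  step 2: II(KI(KK)(I(KI)))
  step 3: I(KI(KK)(I(KI)))
  step 4: KI(KK)(I(KI))
  step 5: I(I(KI))
  step 6: I(KI)
  step 7: KI

Answer: normal form = KI  (in 7 steps)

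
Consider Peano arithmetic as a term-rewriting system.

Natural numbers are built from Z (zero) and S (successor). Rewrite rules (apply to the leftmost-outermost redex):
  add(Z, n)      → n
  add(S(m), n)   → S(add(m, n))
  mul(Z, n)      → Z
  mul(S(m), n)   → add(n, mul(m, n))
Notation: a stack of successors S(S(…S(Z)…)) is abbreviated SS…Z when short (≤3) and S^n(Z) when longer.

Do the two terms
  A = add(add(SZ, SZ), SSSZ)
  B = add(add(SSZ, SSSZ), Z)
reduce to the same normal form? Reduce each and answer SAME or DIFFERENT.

Answer: SAME — A ⇓ S^5(Z), B ⇓ S^5(Z)

Derivation:
Term A:
  start: add(add(SZ, SZ), SSSZ)
  →1  add(S(add(Z, SZ)), SSSZ)
  →2  S(add(add(Z, SZ), SSSZ))
  →3  S(add(SZ, SSSZ))
  →4  S(S(add(Z, SSSZ)))
  →5  S^5(Z)

Term B:
  start: add(add(SSZ, SSSZ), Z)
  →1  add(S(add(SZ, SSSZ)), Z)
  →2  S(add(add(SZ, SSSZ), Z))
  →3  S(add(S(add(Z, SSSZ)), Z))
  →4  S(S(add(add(Z, SSSZ), Z)))
  →5  S(S(add(SSSZ, Z)))
  →6  S(S(S(add(SSZ, Z))))
  →7  S(S(S(S(add(SZ, Z)))))
  →8  S(S(S(S(S(add(Z, Z))))))
  →9  S^5(Z)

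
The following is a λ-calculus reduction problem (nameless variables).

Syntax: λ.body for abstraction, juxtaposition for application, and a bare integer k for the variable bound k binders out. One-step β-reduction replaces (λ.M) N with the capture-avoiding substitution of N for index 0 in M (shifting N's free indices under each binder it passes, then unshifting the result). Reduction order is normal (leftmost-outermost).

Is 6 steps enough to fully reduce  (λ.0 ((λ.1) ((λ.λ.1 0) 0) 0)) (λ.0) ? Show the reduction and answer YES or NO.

Answer: YES — reaches normal form λ.0 in 4 ≤ 6 steps

Reduction:
  start: (λ.0 ((λ.1) ((λ.λ.1 0) 0) 0)) (λ.0)
  step 1: (λ.0) ((λ.λ.0) ((λ.λ.1 0) (λ.0)) (λ.0))
  step 2: (λ.λ.0) ((λ.λ.1 0) (λ.0)) (λ.0)
  step 3: (λ.0) (λ.0)
  step 4: λ.0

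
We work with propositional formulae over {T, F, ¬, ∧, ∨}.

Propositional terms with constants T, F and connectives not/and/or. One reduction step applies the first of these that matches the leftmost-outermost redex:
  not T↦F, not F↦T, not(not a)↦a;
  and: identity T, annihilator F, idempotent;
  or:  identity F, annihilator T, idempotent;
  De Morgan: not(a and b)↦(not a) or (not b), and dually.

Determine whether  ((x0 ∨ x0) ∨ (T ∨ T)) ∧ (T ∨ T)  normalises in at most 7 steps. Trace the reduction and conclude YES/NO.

Answer: YES — reaches normal form T in 5 ≤ 7 steps

Reduction:
  start: ((x0 ∨ x0) ∨ (T ∨ T)) ∧ (T ∨ T)
  [1] (x0 ∨ (T ∨ T)) ∧ (T ∨ T)
  [2] (x0 ∨ T) ∧ (T ∨ T)
  [3] T ∧ (T ∨ T)
  [4] T ∨ T
  [5] T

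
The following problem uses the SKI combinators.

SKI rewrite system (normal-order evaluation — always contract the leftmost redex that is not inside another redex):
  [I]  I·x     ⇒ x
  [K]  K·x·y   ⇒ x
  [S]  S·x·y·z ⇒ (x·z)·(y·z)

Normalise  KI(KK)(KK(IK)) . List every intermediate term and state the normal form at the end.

  start: KI(KK)(KK(IK))
  [1] I(KK(IK))
  [2] KK(IK)
  [3] K

Answer: normal form = K  (in 3 steps)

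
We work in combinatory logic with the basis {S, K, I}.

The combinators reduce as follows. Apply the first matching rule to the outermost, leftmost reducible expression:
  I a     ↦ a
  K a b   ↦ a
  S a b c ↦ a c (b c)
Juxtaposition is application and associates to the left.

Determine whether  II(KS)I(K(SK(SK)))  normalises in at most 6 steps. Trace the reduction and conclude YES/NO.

Answer: YES — reaches normal form S(K(SK(SK))) in 3 ≤ 6 steps

Reduction:
  start: II(KS)I(K(SK(SK)))
  [1] I(KS)I(K(SK(SK)))
  [2] KSI(K(SK(SK)))
  [3] S(K(SK(SK)))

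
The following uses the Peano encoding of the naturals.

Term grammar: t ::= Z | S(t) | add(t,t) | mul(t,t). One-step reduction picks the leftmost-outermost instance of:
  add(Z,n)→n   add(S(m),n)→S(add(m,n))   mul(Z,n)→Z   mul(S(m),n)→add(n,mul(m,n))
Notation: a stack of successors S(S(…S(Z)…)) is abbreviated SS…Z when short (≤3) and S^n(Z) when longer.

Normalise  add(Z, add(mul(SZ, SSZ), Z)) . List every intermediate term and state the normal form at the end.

  start: add(Z, add(mul(SZ, SSZ), Z))
  step 1: add(mul(SZ, SSZ), Z)
  step 2: add(add(SSZ, mul(Z, SSZ)), Z)
  step 3: add(S(add(SZ, mul(Z, SSZ))), Z)
  step 4: S(add(add(SZ, mul(Z, SSZ)), Z))
  step 5: S(add(S(add(Z, mul(Z, SSZ))), Z))
  step 6: S(S(add(add(Z, mul(Z, SSZ)), Z)))
  step 7: S(S(add(mul(Z, SSZ), Z)))
  step 8: S(S(add(Z, Z)))
  step 9: SSZ

Answer: normal form = SSZ  (in 9 steps)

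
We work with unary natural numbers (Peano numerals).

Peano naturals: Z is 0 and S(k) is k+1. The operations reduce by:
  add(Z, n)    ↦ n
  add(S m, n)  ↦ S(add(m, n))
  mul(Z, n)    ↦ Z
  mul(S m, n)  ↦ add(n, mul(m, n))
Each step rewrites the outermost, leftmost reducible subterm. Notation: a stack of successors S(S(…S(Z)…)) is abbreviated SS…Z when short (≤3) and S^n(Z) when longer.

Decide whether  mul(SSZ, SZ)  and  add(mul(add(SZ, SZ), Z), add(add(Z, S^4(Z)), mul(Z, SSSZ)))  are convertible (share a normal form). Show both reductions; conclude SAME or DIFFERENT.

Answer: DIFFERENT — A ⇓ SSZ, B ⇓ S^4(Z)

Working:
Term A:
  start: mul(SSZ, SZ)
  →1  add(SZ, mul(SZ, SZ))
  →2  S(add(Z, mul(SZ, SZ)))
  →3  S(mul(SZ, SZ))
  →4  S(add(SZ, mul(Z, SZ)))
  →5  S(S(add(Z, mul(Z, SZ))))
  →6  S(S(mul(Z, SZ)))
  →7  SSZ

Term B:
  start: add(mul(add(SZ, SZ), Z), add(add(Z, S^4(Z)), mul(Z, SSSZ)))
  →1  add(mul(S(add(Z, SZ)), Z), add(add(Z, S^4(Z)), mul(Z, SSSZ)))
  →2  add(add(Z, mul(add(Z, SZ), Z)), add(add(Z, S^4(Z)), mul(Z, SSSZ)))
  →3  add(mul(add(Z, SZ), Z), add(add(Z, S^4(Z)), mul(Z, SSSZ)))
  →4  add(mul(SZ, Z), add(add(Z, S^4(Z)), mul(Z, SSSZ)))
  →5  add(add(Z, mul(Z, Z)), add(add(Z, S^4(Z)), mul(Z, SSSZ)))
  →6  add(mul(Z, Z), add(add(Z, S^4(Z)), mul(Z, SSSZ)))
  →7  add(Z, add(add(Z, S^4(Z)), mul(Z, SSSZ)))
  →8  add(add(Z, S^4(Z)), mul(Z, SSSZ))
  →9  add(S^4(Z), mul(Z, SSSZ))
  →10  S(add(SSSZ, mul(Z, SSSZ)))
  →11  S(S(add(SSZ, mul(Z, SSSZ))))
  →12  S(S(S(add(SZ, mul(Z, SSSZ)))))
  →13  S(S(S(S(add(Z, mul(Z, SSSZ))))))
  →14  S(S(S(S(mul(Z, SSSZ)))))
  →15  S^4(Z)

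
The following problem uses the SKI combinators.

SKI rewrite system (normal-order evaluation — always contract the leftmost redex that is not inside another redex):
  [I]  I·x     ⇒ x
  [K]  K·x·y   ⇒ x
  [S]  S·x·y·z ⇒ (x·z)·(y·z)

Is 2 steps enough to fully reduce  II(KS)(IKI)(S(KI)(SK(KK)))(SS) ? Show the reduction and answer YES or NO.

Answer: NO — after 2 steps the term is KS(IKI)(S(KI)(SK(KK)))(SS), not yet normal

Derivation:
  start: II(KS)(IKI)(S(KI)(SK(KK)))(SS)
  →1  I(KS)(IKI)(S(KI)(SK(KK)))(SS)
  →2  KS(IKI)(S(KI)(SK(KK)))(SS)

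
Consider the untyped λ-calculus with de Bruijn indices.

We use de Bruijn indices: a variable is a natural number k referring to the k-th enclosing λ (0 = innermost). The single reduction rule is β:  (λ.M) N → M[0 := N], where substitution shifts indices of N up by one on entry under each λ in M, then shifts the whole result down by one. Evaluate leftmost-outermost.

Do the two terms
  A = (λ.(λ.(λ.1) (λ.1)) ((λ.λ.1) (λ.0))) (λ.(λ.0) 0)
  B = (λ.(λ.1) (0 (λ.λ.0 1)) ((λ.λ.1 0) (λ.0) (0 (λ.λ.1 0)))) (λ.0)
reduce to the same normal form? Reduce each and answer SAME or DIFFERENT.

Answer: DIFFERENT — A ⇓ λ.λ.0, B ⇓ λ.λ.1 0

Reduction:
Term A:
  start: (λ.(λ.(λ.1) (λ.1)) ((λ.λ.1) (λ.0))) (λ.(λ.0) 0)
  →1  (λ.(λ.1) (λ.1)) ((λ.λ.1) (λ.0))
  →2  (λ.(λ.λ.1) (λ.0)) (λ.(λ.λ.1) (λ.0))
  →3  (λ.λ.1) (λ.0)
  →4  λ.λ.0

Term B:
  start: (λ.(λ.1) (0 (λ.λ.0 1)) ((λ.λ.1 0) (λ.0) (0 (λ.λ.1 0)))) (λ.0)
  →1  (λ.λ.0) ((λ.0) (λ.λ.0 1)) ((λ.λ.1 0) (λ.0) ((λ.0) (λ.λ.1 0)))
  →2  (λ.0) ((λ.λ.1 0) (λ.0) ((λ.0) (λ.λ.1 0)))
  →3  (λ.λ.1 0) (λ.0) ((λ.0) (λ.λ.1 0))
  →4  (λ.(λ.0) 0) ((λ.0) (λ.λ.1 0))
  →5  (λ.0) ((λ.0) (λ.λ.1 0))
  →6  (λ.0) (λ.λ.1 0)
  →7  λ.λ.1 0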